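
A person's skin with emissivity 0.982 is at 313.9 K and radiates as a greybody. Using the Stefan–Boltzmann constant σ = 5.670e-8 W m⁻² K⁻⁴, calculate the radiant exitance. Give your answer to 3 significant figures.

Stefan–Boltzmann: I = εσT⁴ = 0.982 × 5.670×10⁻⁸ × (313.9)⁴ = 541 W/m².

I ≈ 541 W/m²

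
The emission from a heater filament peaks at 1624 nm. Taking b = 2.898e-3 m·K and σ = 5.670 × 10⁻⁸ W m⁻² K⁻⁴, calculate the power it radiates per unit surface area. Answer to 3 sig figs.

Wien's law: T = b/λ_max = 2.898×10⁻³/1.624×10⁻⁶ = 1784.48 K.
Then I = σT⁴ = 5.670×10⁻⁸×(1784.48)⁴ = 5.75×10⁵ W/m².

I ≈ 5.75×10⁵ W/m²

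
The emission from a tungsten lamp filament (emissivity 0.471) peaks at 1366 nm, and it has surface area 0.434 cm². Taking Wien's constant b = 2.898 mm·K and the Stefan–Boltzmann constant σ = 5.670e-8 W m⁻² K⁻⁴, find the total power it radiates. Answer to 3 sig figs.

Wien's law: T = b/λ_max = 2.898×10⁻³/1.366×10⁻⁶ = 2121.52 K.
Area A = 0.434 cm² = 4.34×10⁻⁵ m².
Then P = εσAT⁴ = 0.471×5.670×10⁻⁸×4.34×10⁻⁵×(2121.52)⁴ = 23.5 W.

P ≈ 23.5 W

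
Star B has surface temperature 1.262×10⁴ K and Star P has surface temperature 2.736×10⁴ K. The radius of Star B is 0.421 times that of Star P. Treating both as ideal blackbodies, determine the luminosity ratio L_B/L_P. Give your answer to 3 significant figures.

L_B/L_P ≈ 8.02×10⁻³

L ∝ R²T⁴, so L_B/L_P = (R_B/R_P)²(T_B/T_P)⁴ = (0.421)² × (1.262×10⁴/2.736×10⁴)⁴ = 0.177241 × 0.0452661 = 8.02×10⁻³.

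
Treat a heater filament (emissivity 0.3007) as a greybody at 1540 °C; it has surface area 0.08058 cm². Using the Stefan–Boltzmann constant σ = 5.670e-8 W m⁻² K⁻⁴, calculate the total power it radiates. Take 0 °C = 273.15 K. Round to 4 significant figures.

T = 1540 °C + 273.15 = 1813.15 K.
Area A = 0.08058 cm² = 8.058×10⁻⁶ m².
P = εσAT⁴ = 0.3007 × 5.670×10⁻⁸ × 8.058×10⁻⁶ × (1813.15)⁴ = 1.485 W.

P ≈ 1.485 W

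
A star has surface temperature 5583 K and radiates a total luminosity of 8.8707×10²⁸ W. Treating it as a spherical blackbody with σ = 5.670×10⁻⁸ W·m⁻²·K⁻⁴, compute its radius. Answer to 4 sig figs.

L = 4πR²σT⁴ ⇒ R = √(L/(4πσT⁴)).
σT⁴ = 5.50876×10⁷ W/m², so R = √(8.8707×10²⁸/(4π×5.50876×10⁷)) = 1.132×10¹⁰ m.

R ≈ 1.132×10¹⁰ m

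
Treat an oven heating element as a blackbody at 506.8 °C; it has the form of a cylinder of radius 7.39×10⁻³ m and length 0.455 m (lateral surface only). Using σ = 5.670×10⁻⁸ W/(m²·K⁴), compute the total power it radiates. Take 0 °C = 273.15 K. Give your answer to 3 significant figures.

P ≈ 443 W

T = 506.8 °C + 273.15 = 779.95 K.
Lateral area A = 2πrL = 2π×7.39×10⁻³×0.455 = 0.0211269 m².
P = σAT⁴ = 5.670×10⁻⁸ × 0.0211269 × (779.95)⁴ = 443 W.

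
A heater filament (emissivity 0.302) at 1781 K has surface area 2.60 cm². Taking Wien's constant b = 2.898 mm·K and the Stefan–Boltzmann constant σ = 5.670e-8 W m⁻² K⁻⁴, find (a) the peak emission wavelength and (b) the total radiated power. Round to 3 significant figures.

λ_max ≈ 1.63×10³ nm; P ≈ 44.8 W

(a) λ_max = b/T = 2.898×10⁻³/1781 = 1.627×10⁻⁶ m = 1.63×10³ nm.
Area A = 2.60 cm² = 2.60×10⁻⁴ m².
(b) P = εσAT⁴ = 0.302×5.670×10⁻⁸×2.60×10⁻⁴×(1781)⁴ = 44.8 W.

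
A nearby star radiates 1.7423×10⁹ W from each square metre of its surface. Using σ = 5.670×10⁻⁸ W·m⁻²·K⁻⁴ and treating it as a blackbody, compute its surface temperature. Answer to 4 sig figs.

I = σT⁴, so T = (I/σ)^(1/4) = (1.7423×10⁹/(5.670×10⁻⁸))^(1/4) = 1.324×10⁴ K.

T ≈ 1.324×10⁴ K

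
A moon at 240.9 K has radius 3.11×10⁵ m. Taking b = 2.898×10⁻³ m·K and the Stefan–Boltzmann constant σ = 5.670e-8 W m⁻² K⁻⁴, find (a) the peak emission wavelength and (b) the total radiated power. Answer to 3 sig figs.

λ_max ≈ 12.0 μm; P ≈ 2.32×10¹⁴ W

(a) λ_max = b/T = 2.898×10⁻³/240.9 = 1.203×10⁻⁵ m = 12.0 μm.
Surface area A = 4πR² = 4π(3.11×10⁵ m)² = 1.21543×10¹² m².
(b) P = σAT⁴ = 5.670×10⁻⁸×1.21543×10¹²×(240.9)⁴ = 2.32×10¹⁴ W.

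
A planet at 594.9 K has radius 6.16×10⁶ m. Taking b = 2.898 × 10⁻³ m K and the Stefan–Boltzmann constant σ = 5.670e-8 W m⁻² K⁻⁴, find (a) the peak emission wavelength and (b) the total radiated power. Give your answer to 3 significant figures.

λ_max ≈ 4.87 μm; P ≈ 3.39×10¹⁸ W

(a) λ_max = b/T = 2.898×10⁻³/594.9 = 4.871×10⁻⁶ m = 4.87 μm.
Surface area A = 4πR² = 4π(6.16×10⁶ m)² = 4.76838×10¹⁴ m².
(b) P = σAT⁴ = 5.670×10⁻⁸×4.76838×10¹⁴×(594.9)⁴ = 3.39×10¹⁸ W.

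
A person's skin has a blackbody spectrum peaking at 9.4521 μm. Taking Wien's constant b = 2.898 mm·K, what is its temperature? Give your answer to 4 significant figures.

T ≈ 306.6 K

Wien's law gives T = b/λ_max = (2.898×10⁻³ m·K)/(9.4521×10⁻⁶ m) = 306.6 K.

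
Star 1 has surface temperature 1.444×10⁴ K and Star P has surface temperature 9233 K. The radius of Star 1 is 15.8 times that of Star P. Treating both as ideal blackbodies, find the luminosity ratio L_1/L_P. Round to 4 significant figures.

L_1/L_P ≈ 1494

L ∝ R²T⁴, so L_1/L_P = (R_1/R_P)²(T_1/T_P)⁴ = (15.8)² × (1.444×10⁴/9233)⁴ = 249.64 × 5.98270 = 1494.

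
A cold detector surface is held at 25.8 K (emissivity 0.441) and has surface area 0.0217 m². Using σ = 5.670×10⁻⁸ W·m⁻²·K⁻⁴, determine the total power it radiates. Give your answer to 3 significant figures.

P ≈ 2.40×10⁻⁴ W

Area A = 0.0217 m².
P = εσAT⁴ = 0.441 × 5.670×10⁻⁸ × 0.0217 × (25.8)⁴ = 2.40×10⁻⁴ W.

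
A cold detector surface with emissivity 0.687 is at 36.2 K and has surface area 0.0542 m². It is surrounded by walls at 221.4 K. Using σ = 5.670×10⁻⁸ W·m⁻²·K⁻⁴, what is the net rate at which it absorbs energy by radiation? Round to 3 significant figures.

Net gain ≈ 5.07 W

Area A = 0.0542 m².
Net radiated power P_net = εσA(T⁴ − T₀⁴) = 0.687×5.670×10⁻⁸×0.0542×(36.2⁴ − 221.4⁴).
T⁴ − T₀⁴ = 1.71725×10⁶ − 2.40276×10⁹ = -2.40104×10⁹ K⁴, so P_net = -5.07 W — negative, meaning a net gain of 5.07 W.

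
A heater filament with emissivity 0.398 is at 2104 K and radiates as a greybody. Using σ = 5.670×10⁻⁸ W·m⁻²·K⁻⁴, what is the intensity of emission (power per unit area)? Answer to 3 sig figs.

Stefan–Boltzmann: I = εσT⁴ = 0.398 × 5.670×10⁻⁸ × (2104)⁴ = 4.42×10⁵ W/m².

I ≈ 4.42×10⁵ W/m²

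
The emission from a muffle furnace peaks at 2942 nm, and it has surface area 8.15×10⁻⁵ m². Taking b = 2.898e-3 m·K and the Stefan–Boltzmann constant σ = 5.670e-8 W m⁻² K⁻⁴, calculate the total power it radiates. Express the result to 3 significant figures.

Wien's law: T = b/λ_max = 2.898×10⁻³/2.942×10⁻⁶ = 985.044 K.
Area A = 8.15×10⁻⁵ m².
Then P = σAT⁴ = 5.670×10⁻⁸×8.15×10⁻⁵×(985.044)⁴ = 4.35 W.

P ≈ 4.35 W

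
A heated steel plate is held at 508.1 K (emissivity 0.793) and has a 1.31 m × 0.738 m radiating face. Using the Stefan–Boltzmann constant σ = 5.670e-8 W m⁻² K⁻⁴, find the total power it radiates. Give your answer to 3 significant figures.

Area A = 1.31 × 0.738 = 0.96678 m².
P = εσAT⁴ = 0.793 × 5.670×10⁻⁸ × 0.96678 × (508.1)⁴ = 2.90×10³ W.

P ≈ 2.90×10³ W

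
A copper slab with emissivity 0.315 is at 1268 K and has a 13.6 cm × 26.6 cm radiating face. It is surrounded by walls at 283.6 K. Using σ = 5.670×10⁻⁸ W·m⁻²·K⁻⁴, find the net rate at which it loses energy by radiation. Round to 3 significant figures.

Area A = 0.136 × 0.266 = 0.036176 m².
Net radiated power P_net = εσA(T⁴ − T₀⁴) = 0.315×5.670×10⁻⁸×0.036176×(1268⁴ − 283.6⁴).
T⁴ − T₀⁴ = 2.58510×10¹² − 6.46882×10⁹ = 2.57863×10¹² K⁴, so P_net = 1.67×10³ W.

Net loss ≈ 1.67×10³ W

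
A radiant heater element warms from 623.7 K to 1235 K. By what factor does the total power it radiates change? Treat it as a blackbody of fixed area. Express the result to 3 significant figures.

P ∝ T⁴, so P₂/P₁ = (T₂/T₁)⁴ = (1235/623.7)⁴ = (1.98012)⁴ = 15.4.

P₂/P₁ ≈ 15.4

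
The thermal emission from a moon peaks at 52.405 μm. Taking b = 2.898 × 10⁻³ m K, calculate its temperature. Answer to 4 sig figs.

Wien's law gives T = b/λ_max = (2.898×10⁻³ m·K)/(5.2405×10⁻⁵ m) = 55.30 K.

T ≈ 55.30 K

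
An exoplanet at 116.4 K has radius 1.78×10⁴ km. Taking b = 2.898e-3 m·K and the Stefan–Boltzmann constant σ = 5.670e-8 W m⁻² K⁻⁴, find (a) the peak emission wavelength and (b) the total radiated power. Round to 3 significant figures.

λ_max ≈ 24.9 μm; P ≈ 4.14×10¹⁶ W

(a) λ_max = b/T = 2.898×10⁻³/116.4 = 2.490×10⁻⁵ m = 24.9 μm.
Surface area A = 4πR² = 4π(1.78×10⁷ m)² = 3.98153×10¹⁵ m².
(b) P = σAT⁴ = 5.670×10⁻⁸×3.98153×10¹⁵×(116.4)⁴ = 4.14×10¹⁶ W.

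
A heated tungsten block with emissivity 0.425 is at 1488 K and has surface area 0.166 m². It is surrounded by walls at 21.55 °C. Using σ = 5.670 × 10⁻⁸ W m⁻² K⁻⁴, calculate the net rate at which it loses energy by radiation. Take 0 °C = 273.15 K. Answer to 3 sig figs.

Surroundings: T = 21.55 °C + 273.15 = 294.70 K.
Area A = 0.166 m².
Net radiated power P_net = εσA(T⁴ − T₀⁴) = 0.425×5.670×10⁻⁸×0.166×(1488⁴ − 294.70⁴).
T⁴ − T₀⁴ = 4.90243×10¹² − 7.54259×10⁹ = 4.89489×10¹² K⁴, so P_net = 1.96×10⁴ W.

Net loss ≈ 1.96×10⁴ W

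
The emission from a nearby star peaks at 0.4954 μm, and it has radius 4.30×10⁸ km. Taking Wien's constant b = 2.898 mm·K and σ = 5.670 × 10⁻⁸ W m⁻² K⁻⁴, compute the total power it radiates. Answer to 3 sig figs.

P ≈ 1.54×10³² W

Wien's law: T = b/λ_max = 2.898×10⁻³/4.954×10⁻⁷ = 5849.82 K.
Surface area A = 4πR² = 4π(4.30×10¹¹ m)² = 2.32352×10²⁴ m².
Then P = σAT⁴ = 5.670×10⁻⁸×2.32352×10²⁴×(5849.82)⁴ = 1.54×10³² W.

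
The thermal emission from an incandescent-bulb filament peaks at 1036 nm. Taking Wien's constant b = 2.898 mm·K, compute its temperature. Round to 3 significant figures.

Wien's law gives T = b/λ_max = (2.898×10⁻³ m·K)/(1.036×10⁻⁶ m) = 2.80×10³ K.

T ≈ 2.80×10³ K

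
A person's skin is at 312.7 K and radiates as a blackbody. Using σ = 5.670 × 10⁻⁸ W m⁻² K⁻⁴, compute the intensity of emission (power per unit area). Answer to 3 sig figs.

I ≈ 542 W/m²

Stefan–Boltzmann: I = σT⁴ = 5.670×10⁻⁸ × (312.7)⁴ = 542 W/m².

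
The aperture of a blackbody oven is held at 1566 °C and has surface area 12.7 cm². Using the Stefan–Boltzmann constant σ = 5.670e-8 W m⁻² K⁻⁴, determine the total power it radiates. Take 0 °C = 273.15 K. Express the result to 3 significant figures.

P ≈ 824 W

T = 1566 °C + 273.15 = 1839.15 K.
Area A = 12.7 cm² = 1.27×10⁻³ m².
P = σAT⁴ = 5.670×10⁻⁸ × 1.27×10⁻³ × (1839.15)⁴ = 824 W.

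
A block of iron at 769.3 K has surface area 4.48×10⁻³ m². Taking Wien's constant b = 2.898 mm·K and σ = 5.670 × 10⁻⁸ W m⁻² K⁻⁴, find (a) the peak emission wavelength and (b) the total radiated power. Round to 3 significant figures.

(a) λ_max = b/T = 2.898×10⁻³/769.3 = 3.767×10⁻⁶ m = 3.77 μm.
Area A = 4.48×10⁻³ m².
(b) P = σAT⁴ = 5.670×10⁻⁸×4.48×10⁻³×(769.3)⁴ = 89.0 W.

λ_max ≈ 3.77 μm; P ≈ 89.0 W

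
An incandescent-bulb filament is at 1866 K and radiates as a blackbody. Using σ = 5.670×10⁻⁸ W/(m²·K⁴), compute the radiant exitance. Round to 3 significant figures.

I ≈ 6.87×10⁵ W/m²

Stefan–Boltzmann: I = σT⁴ = 5.670×10⁻⁸ × (1866)⁴ = 6.87×10⁵ W/m².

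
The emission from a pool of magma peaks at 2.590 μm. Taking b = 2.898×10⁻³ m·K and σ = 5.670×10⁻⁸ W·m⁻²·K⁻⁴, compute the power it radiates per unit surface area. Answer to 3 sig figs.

Wien's law: T = b/λ_max = 2.898×10⁻³/2.590×10⁻⁶ = 1118.92 K.
Then I = σT⁴ = 5.670×10⁻⁸×(1118.92)⁴ = 8.89×10⁴ W/m².

I ≈ 8.89×10⁴ W/m²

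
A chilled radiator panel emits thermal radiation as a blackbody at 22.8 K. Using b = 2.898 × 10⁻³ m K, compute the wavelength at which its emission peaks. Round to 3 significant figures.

Wien's displacement law: λ_max = b/T = (2.898×10⁻³ m·K)/(22.8 K) = 1.271×10⁻⁴ m.
That is 127 μm, in the infrared range.

λ_max ≈ 127 μm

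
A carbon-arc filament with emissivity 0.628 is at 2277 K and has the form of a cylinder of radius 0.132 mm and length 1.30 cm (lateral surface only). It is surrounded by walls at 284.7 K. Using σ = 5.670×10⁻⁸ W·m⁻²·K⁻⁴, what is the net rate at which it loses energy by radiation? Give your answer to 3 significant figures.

Lateral area A = 2πrL = 2π×1.32×10⁻⁴×0.0130 = 1.07819×10⁻⁵ m².
Net radiated power P_net = εσA(T⁴ − T₀⁴) = 0.628×5.670×10⁻⁸×1.07819×10⁻⁵×(2277⁴ − 284.7⁴).
T⁴ − T₀⁴ = 2.68814×10¹³ − 6.56977×10⁹ = 2.68748×10¹³ K⁴, so P_net = 10.3 W.

Net loss ≈ 10.3 W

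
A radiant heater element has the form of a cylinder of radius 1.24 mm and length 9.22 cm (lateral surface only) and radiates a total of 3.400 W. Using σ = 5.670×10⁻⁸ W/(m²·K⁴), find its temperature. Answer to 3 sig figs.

T ≈ 538 K

Lateral area A = 2πrL = 2π×1.24×10⁻³×0.0922 = 7.18344×10⁻⁴ m².
P = σAT⁴ ⇒ T = (P/(σA))^(1/4) = (3.400/(5.670×10⁻⁸×7.18344×10⁻⁴))^(1/4) = 538 K.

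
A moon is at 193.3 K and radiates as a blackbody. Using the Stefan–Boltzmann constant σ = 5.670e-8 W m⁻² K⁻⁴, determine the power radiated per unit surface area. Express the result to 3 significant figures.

I ≈ 79.2 W/m²

Stefan–Boltzmann: I = σT⁴ = 5.670×10⁻⁸ × (193.3)⁴ = 79.2 W/m².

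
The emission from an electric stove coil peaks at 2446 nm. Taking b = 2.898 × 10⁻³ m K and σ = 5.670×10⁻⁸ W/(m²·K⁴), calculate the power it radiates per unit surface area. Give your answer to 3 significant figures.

Wien's law: T = b/λ_max = 2.898×10⁻³/2.446×10⁻⁶ = 1184.79 K.
Then I = σT⁴ = 5.670×10⁻⁸×(1184.79)⁴ = 1.12×10⁵ W/m².

I ≈ 1.12×10⁵ W/m²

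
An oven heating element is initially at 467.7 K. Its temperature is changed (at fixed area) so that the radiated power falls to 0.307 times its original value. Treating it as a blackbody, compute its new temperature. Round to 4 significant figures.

T₂ ≈ 348.1 K

P ∝ T⁴, so T₂/T₁ = (P₂/P₁)^(1/4) = (0.307)^(1/4) = 0.744363.
T₂ = 467.7 × 0.744363 = 348.1 K.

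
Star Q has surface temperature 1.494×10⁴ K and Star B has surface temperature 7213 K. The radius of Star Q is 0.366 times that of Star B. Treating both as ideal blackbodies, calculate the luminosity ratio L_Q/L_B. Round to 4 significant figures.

L ∝ R²T⁴, so L_Q/L_B = (R_Q/R_B)²(T_Q/T_B)⁴ = (0.366)² × (1.494×10⁴/7213)⁴ = 0.133956 × 18.4051 = 2.465.

L_Q/L_B ≈ 2.465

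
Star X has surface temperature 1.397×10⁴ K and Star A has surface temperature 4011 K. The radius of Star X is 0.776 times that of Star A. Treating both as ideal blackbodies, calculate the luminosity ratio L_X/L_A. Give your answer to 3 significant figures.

L ∝ R²T⁴, so L_X/L_A = (R_X/R_A)²(T_X/T_A)⁴ = (0.776)² × (1.397×10⁴/4011)⁴ = 0.602176 × 147.155 = 88.6.

L_X/L_A ≈ 88.6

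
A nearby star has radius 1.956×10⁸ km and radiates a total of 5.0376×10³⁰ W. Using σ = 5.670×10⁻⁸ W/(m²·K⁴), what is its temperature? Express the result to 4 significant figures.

Surface area A = 4πR² = 4π(1.956×10¹¹ m)² = 4.80781×10²³ m².
P = σAT⁴ ⇒ T = (P/(σA))^(1/4) = (5.0376×10³⁰/(5.670×10⁻⁸×4.80781×10²³))^(1/4) = 3687 K.

T ≈ 3687 K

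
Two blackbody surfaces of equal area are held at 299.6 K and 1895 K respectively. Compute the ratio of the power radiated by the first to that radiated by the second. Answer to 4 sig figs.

P₁/P₂ ≈ 6.248×10⁻⁴

With equal areas, P₁/P₂ = (T₁/T₂)⁴ = (299.6/1895)⁴ = 6.248×10⁻⁴.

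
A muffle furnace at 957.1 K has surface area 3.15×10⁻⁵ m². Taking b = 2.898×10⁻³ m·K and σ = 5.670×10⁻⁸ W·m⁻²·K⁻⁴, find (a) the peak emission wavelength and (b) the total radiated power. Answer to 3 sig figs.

(a) λ_max = b/T = 2.898×10⁻³/957.1 = 3.028×10⁻⁶ m = 3.03 μm.
Area A = 3.15×10⁻⁵ m².
(b) P = σAT⁴ = 5.670×10⁻⁸×3.15×10⁻⁵×(957.1)⁴ = 1.50 W.

λ_max ≈ 3.03 μm; P ≈ 1.50 W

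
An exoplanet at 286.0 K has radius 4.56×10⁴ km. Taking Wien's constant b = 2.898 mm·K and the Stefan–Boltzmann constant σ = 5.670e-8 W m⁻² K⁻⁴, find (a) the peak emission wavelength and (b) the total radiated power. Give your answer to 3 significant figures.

λ_max ≈ 10.1 μm; P ≈ 9.91×10¹⁸ W

(a) λ_max = b/T = 2.898×10⁻³/286.0 = 1.013×10⁻⁵ m = 10.1 μm.
Surface area A = 4πR² = 4π(4.56×10⁷ m)² = 2.61300×10¹⁶ m².
(b) P = σAT⁴ = 5.670×10⁻⁸×2.61300×10¹⁶×(286.0)⁴ = 9.91×10¹⁸ W.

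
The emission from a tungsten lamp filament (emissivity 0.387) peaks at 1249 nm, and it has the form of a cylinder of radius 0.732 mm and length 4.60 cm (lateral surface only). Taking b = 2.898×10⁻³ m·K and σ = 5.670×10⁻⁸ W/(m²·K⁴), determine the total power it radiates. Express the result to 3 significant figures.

P ≈ 135 W

Wien's law: T = b/λ_max = 2.898×10⁻³/1.249×10⁻⁶ = 2320.26 K.
Lateral area A = 2πrL = 2π×7.32×10⁻⁴×0.0460 = 2.11567×10⁻⁴ m².
Then P = εσAT⁴ = 0.387×5.670×10⁻⁸×2.11567×10⁻⁴×(2320.26)⁴ = 135 W.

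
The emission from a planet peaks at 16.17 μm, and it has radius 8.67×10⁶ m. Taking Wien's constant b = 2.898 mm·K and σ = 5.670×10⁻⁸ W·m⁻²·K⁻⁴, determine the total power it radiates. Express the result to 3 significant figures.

P ≈ 5.53×10¹⁶ W

Wien's law: T = b/λ_max = 2.898×10⁻³/1.617×10⁻⁵ = 179.221 K.
Surface area A = 4πR² = 4π(8.67×10⁶ m)² = 9.44600×10¹⁴ m².
Then P = σAT⁴ = 5.670×10⁻⁸×9.44600×10¹⁴×(179.221)⁴ = 5.53×10¹⁶ W.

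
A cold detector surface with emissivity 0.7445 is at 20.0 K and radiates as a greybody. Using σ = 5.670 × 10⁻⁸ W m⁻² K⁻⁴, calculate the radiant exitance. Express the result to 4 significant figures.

Stefan–Boltzmann: I = εσT⁴ = 0.7445 × 5.670×10⁻⁸ × (20.0)⁴ = 6.754×10⁻³ W/m².

I ≈ 6.754×10⁻³ W/m²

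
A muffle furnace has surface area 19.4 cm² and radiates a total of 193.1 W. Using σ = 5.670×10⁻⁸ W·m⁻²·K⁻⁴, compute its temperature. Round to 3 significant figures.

Area A = 19.4 cm² = 1.94×10⁻³ m².
P = σAT⁴ ⇒ T = (P/(σA))^(1/4) = (193.1/(5.670×10⁻⁸×1.94×10⁻³))^(1/4) = 1.15×10³ K.

T ≈ 1.15×10³ K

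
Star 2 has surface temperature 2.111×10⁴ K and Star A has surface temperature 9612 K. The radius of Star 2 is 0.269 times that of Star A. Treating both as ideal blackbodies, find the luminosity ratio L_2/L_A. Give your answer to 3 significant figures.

L_2/L_A ≈ 1.68

L ∝ R²T⁴, so L_2/L_A = (R_2/R_A)²(T_2/T_A)⁴ = (0.269)² × (2.111×10⁴/9612)⁴ = 0.072361 × 23.2647 = 1.68.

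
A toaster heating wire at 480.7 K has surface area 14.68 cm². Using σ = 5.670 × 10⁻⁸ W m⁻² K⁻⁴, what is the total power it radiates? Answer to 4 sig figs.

Area A = 14.68 cm² = 1.468×10⁻³ m².
P = σAT⁴ = 5.670×10⁻⁸ × 1.468×10⁻³ × (480.7)⁴ = 4.444 W.

P ≈ 4.444 W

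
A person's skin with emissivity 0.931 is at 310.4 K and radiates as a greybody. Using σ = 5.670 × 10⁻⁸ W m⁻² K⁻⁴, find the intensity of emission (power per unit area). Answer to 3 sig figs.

Stefan–Boltzmann: I = εσT⁴ = 0.931 × 5.670×10⁻⁸ × (310.4)⁴ = 490 W/m².

I ≈ 490 W/m²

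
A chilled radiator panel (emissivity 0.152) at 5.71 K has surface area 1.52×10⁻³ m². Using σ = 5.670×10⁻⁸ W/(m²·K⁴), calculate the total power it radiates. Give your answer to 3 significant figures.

P ≈ 1.39×10⁻⁸ W

Area A = 1.52×10⁻³ m².
P = εσAT⁴ = 0.152 × 5.670×10⁻⁸ × 1.52×10⁻³ × (5.71)⁴ = 1.39×10⁻⁸ W.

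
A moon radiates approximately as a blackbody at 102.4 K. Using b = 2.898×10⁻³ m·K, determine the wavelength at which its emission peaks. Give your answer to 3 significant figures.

λ_max ≈ 28.3 μm

Wien's displacement law: λ_max = b/T = (2.898×10⁻³ m·K)/(102.4 K) = 2.830×10⁻⁵ m.
That is 28.3 μm, in the infrared range.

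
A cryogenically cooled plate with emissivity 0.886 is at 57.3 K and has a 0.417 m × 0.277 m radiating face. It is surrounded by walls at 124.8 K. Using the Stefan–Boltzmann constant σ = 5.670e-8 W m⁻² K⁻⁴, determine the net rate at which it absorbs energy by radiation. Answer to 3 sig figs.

Area A = 0.417 × 0.277 = 0.115509 m².
Net radiated power P_net = εσA(T⁴ − T₀⁴) = 0.886×5.670×10⁻⁸×0.115509×(57.3⁴ − 124.8⁴).
T⁴ − T₀⁴ = 1.07800×10⁷ − 2.42582×10⁸ = -2.31802×10⁸ K⁴, so P_net = -1.35 W — negative, meaning a net gain of 1.35 W.

Net gain ≈ 1.35 W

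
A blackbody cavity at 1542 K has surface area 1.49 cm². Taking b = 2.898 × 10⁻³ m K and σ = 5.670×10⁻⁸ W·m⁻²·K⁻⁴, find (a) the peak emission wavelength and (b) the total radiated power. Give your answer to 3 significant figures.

λ_max ≈ 1.88×10³ nm; P ≈ 47.8 W

(a) λ_max = b/T = 2.898×10⁻³/1542 = 1.879×10⁻⁶ m = 1.88×10³ nm.
Area A = 1.49 cm² = 1.49×10⁻⁴ m².
(b) P = σAT⁴ = 5.670×10⁻⁸×1.49×10⁻⁴×(1542)⁴ = 47.8 W.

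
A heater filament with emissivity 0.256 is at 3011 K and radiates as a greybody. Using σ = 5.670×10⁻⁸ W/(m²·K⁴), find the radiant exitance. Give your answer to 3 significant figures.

I ≈ 1.19×10⁶ W/m²

Stefan–Boltzmann: I = εσT⁴ = 0.256 × 5.670×10⁻⁸ × (3011)⁴ = 1.19×10⁶ W/m².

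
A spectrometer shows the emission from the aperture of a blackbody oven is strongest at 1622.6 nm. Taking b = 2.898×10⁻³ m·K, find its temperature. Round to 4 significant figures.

T ≈ 1786 K

Wien's law gives T = b/λ_max = (2.898×10⁻³ m·K)/(1.6226×10⁻⁶ m) = 1786 K.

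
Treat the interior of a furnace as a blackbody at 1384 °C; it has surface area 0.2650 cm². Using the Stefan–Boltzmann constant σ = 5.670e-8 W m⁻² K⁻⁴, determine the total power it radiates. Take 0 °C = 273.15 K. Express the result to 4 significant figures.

P ≈ 11.33 W

T = 1384 °C + 273.15 = 1657.15 K.
Area A = 0.2650 cm² = 2.650×10⁻⁵ m².
P = σAT⁴ = 5.670×10⁻⁸ × 2.650×10⁻⁵ × (1657.15)⁴ = 11.33 W.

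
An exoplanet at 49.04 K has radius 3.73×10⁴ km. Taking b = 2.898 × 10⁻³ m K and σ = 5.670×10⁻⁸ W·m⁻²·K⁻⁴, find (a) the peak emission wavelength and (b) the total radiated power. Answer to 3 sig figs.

λ_max ≈ 59.1 μm; P ≈ 5.73×10¹⁵ W

(a) λ_max = b/T = 2.898×10⁻³/49.04 = 5.909×10⁻⁵ m = 59.1 μm.
Surface area A = 4πR² = 4π(3.73×10⁷ m)² = 1.74835×10¹⁶ m².
(b) P = σAT⁴ = 5.670×10⁻⁸×1.74835×10¹⁶×(49.04)⁴ = 5.73×10¹⁵ W.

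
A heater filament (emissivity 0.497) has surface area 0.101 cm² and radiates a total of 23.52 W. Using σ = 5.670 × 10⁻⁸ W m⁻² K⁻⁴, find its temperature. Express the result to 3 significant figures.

Area A = 0.101 cm² = 1.01×10⁻⁵ m².
P = εσAT⁴ ⇒ T = (P/(εσA))^(1/4) = (23.52/(0.497×5.670×10⁻⁸×1.01×10⁻⁵))^(1/4) = 3.02×10³ K.

T ≈ 3.02×10³ K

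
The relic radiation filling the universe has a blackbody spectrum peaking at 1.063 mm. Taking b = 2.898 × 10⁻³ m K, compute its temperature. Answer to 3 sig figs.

Wien's law gives T = b/λ_max = (2.898×10⁻³ m·K)/(1.063×10⁻³ m) = 2.73 K.

T ≈ 2.73 K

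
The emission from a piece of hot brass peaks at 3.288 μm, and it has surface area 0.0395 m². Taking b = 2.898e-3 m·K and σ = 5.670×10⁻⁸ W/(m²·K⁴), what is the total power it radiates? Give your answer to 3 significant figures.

Wien's law: T = b/λ_max = 2.898×10⁻³/3.288×10⁻⁶ = 881.387 K.
Area A = 0.0395 m².
Then P = σAT⁴ = 5.670×10⁻⁸×0.0395×(881.387)⁴ = 1.35×10³ W.

P ≈ 1.35×10³ W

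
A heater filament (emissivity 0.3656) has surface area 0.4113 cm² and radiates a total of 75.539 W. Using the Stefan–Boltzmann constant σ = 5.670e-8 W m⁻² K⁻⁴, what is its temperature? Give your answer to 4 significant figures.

Area A = 0.4113 cm² = 4.113×10⁻⁵ m².
P = εσAT⁴ ⇒ T = (P/(εσA))^(1/4) = (75.539/(0.3656×5.670×10⁻⁸×4.113×10⁻⁵))^(1/4) = 3068 K.

T ≈ 3068 K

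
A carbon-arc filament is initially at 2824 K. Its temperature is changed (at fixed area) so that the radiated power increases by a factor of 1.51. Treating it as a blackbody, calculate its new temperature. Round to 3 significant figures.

P ∝ T⁴, so T₂/T₁ = (P₂/P₁)^(1/4) = (1.51)^(1/4) = 1.10852.
T₂ = 2824 × 1.10852 = 3.13×10³ K.

T₂ ≈ 3.13×10³ K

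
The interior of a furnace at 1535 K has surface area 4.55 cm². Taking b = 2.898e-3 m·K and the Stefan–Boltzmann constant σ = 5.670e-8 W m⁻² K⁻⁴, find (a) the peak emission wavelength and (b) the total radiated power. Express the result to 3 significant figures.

λ_max ≈ 1.89 μm; P ≈ 143 W

(a) λ_max = b/T = 2.898×10⁻³/1535 = 1.888×10⁻⁶ m = 1.89 μm.
Area A = 4.55 cm² = 4.55×10⁻⁴ m².
(b) P = σAT⁴ = 5.670×10⁻⁸×4.55×10⁻⁴×(1535)⁴ = 143 W.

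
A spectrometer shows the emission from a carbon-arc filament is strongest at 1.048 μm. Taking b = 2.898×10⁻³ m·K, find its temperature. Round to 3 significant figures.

T ≈ 2.77×10³ K

Wien's law gives T = b/λ_max = (2.898×10⁻³ m·K)/(1.048×10⁻⁶ m) = 2.77×10³ K.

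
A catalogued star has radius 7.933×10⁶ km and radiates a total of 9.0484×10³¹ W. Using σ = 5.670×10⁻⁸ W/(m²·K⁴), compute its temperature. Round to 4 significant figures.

T ≈ 3.769×10⁴ K

Surface area A = 4πR² = 4π(7.933×10⁹ m)² = 7.90833×10²⁰ m².
P = σAT⁴ ⇒ T = (P/(σA))^(1/4) = (9.0484×10³¹/(5.670×10⁻⁸×7.90833×10²⁰))^(1/4) = 3.769×10⁴ K.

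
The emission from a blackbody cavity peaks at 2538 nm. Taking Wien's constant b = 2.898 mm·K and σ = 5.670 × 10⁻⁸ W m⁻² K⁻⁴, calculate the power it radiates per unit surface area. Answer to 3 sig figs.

Wien's law: T = b/λ_max = 2.898×10⁻³/2.538×10⁻⁶ = 1141.84 K.
Then I = σT⁴ = 5.670×10⁻⁸×(1141.84)⁴ = 9.64×10⁴ W/m².

I ≈ 9.64×10⁴ W/m²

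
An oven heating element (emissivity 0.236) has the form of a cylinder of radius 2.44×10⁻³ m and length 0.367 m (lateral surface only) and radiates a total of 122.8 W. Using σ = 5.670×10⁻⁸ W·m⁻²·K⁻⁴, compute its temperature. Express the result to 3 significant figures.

Lateral area A = 2πrL = 2π×2.44×10⁻³×0.367 = 5.62647×10⁻³ m².
P = εσAT⁴ ⇒ T = (P/(εσA))^(1/4) = (122.8/(0.236×5.670×10⁻⁸×5.62647×10⁻³))^(1/4) = 1.13×10³ K.

T ≈ 1.13×10³ K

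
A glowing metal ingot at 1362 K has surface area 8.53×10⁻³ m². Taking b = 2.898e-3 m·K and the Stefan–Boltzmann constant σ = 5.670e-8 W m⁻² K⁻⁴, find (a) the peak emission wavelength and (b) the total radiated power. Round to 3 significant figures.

λ_max ≈ 2.13×10³ nm; P ≈ 1.66×10³ W

(a) λ_max = b/T = 2.898×10⁻³/1362 = 2.128×10⁻⁶ m = 2.13×10³ nm.
Area A = 8.53×10⁻³ m².
(b) P = σAT⁴ = 5.670×10⁻⁸×8.53×10⁻³×(1362)⁴ = 1.66×10³ W.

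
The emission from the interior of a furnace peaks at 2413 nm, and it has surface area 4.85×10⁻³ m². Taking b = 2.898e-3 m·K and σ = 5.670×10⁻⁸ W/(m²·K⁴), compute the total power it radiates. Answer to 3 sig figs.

P ≈ 572 W

Wien's law: T = b/λ_max = 2.898×10⁻³/2.413×10⁻⁶ = 1200.99 K.
Area A = 4.85×10⁻³ m².
Then P = σAT⁴ = 5.670×10⁻⁸×4.85×10⁻³×(1200.99)⁴ = 572 W.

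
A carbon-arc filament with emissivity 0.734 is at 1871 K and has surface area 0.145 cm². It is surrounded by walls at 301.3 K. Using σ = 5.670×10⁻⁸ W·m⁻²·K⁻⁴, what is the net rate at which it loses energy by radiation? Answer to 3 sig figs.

Area A = 0.145 cm² = 1.45×10⁻⁵ m².
Net radiated power P_net = εσA(T⁴ − T₀⁴) = 0.734×5.670×10⁻⁸×1.45×10⁻⁵×(1871⁴ − 301.3⁴).
T⁴ − T₀⁴ = 1.22545×10¹³ − 8.24132×10⁹ = 1.22463×10¹³ K⁴, so P_net = 7.39 W.

Net loss ≈ 7.39 W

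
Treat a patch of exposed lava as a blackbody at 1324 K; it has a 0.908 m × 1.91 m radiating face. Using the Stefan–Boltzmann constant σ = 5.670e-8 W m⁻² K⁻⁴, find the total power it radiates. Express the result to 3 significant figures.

Area A = 0.908 × 1.91 = 1.73428 m².
P = σAT⁴ = 5.670×10⁻⁸ × 1.73428 × (1324)⁴ = 3.02×10⁵ W.

P ≈ 3.02×10⁵ W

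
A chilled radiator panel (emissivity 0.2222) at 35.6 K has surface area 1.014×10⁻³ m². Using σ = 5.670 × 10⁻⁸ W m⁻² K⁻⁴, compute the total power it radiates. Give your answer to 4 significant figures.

P ≈ 2.052×10⁻⁵ W

Area A = 1.014×10⁻³ m².
P = εσAT⁴ = 0.2222 × 5.670×10⁻⁸ × 1.014×10⁻³ × (35.6)⁴ = 2.052×10⁻⁵ W.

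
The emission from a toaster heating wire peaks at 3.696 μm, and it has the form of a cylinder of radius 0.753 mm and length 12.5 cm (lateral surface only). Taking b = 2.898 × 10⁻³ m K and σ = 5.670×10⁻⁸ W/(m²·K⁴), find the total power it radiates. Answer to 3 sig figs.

Wien's law: T = b/λ_max = 2.898×10⁻³/3.696×10⁻⁶ = 784.091 K.
Lateral area A = 2πrL = 2π×7.53×10⁻⁴×0.125 = 5.91405×10⁻⁴ m².
Then P = σAT⁴ = 5.670×10⁻⁸×5.91405×10⁻⁴×(784.091)⁴ = 12.7 W.

P ≈ 12.7 W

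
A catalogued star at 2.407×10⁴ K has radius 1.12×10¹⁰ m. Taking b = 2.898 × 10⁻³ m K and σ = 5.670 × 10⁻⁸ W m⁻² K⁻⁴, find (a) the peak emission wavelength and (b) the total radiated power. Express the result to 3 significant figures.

λ_max ≈ 120 nm; P ≈ 3.00×10³¹ W

(a) λ_max = b/T = 2.898×10⁻³/2.407×10⁴ = 1.204×10⁻⁷ m = 120 nm.
Surface area A = 4πR² = 4π(1.12×10¹⁰ m)² = 1.57633×10²¹ m².
(b) P = σAT⁴ = 5.670×10⁻⁸×1.57633×10²¹×(2.407×10⁴)⁴ = 3.00×10³¹ W.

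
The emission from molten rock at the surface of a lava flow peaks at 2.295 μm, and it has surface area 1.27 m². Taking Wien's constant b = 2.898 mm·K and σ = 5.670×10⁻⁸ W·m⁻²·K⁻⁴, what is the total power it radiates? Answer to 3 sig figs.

P ≈ 1.83×10⁵ W

Wien's law: T = b/λ_max = 2.898×10⁻³/2.295×10⁻⁶ = 1262.75 K.
Area A = 1.27 m².
Then P = σAT⁴ = 5.670×10⁻⁸×1.27×(1262.75)⁴ = 1.83×10⁵ W.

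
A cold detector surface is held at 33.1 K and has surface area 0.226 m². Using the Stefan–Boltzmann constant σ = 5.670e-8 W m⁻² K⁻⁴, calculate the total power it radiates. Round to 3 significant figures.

Area A = 0.226 m².
P = σAT⁴ = 5.670×10⁻⁸ × 0.226 × (33.1)⁴ = 0.0154 W.

P ≈ 0.0154 W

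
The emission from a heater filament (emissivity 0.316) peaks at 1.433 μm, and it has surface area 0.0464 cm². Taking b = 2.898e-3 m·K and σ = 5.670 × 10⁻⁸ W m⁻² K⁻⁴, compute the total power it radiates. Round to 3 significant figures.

P ≈ 1.39 W

Wien's law: T = b/λ_max = 2.898×10⁻³/1.433×10⁻⁶ = 2022.33 K.
Area A = 0.0464 cm² = 4.64×10⁻⁶ m².
Then P = εσAT⁴ = 0.316×5.670×10⁻⁸×4.64×10⁻⁶×(2022.33)⁴ = 1.39 W.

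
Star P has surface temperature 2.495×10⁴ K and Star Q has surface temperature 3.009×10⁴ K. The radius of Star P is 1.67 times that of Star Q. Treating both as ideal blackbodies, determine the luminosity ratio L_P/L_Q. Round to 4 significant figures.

L_P/L_Q ≈ 1.318

L ∝ R²T⁴, so L_P/L_Q = (R_P/R_Q)²(T_P/T_Q)⁴ = (1.67)² × (2.495×10⁴/3.009×10⁴)⁴ = 2.7889 × 0.472709 = 1.318.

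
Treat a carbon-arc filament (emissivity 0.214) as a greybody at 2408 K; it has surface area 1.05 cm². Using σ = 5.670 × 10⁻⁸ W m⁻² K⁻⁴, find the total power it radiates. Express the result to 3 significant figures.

Area A = 1.05 cm² = 1.05×10⁻⁴ m².
P = εσAT⁴ = 0.214 × 5.670×10⁻⁸ × 1.05×10⁻⁴ × (2408)⁴ = 42.8 W.

P ≈ 42.8 W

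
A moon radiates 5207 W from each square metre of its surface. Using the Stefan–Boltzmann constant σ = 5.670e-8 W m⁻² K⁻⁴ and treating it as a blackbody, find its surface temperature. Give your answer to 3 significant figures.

I = σT⁴, so T = (I/σ)^(1/4) = (5207/(5.670×10⁻⁸))^(1/4) = 550 K.

T ≈ 550 K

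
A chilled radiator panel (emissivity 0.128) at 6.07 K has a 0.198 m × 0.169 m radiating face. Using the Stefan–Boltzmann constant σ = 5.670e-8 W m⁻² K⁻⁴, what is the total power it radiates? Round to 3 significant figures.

P ≈ 3.30×10⁻⁷ W

Area A = 0.198 × 0.169 = 0.033462 m².
P = εσAT⁴ = 0.128 × 5.670×10⁻⁸ × 0.033462 × (6.07)⁴ = 3.30×10⁻⁷ W.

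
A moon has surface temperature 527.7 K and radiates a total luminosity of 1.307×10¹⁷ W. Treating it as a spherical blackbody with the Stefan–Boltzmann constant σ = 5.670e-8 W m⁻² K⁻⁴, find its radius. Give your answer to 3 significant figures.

R ≈ 1.54×10⁶ m

L = 4πR²σT⁴ ⇒ R = √(L/(4πσT⁴)).
σT⁴ = 4396.75 W/m², so R = √(1.307×10¹⁷/(4π×4396.75)) = 1.54×10⁶ m.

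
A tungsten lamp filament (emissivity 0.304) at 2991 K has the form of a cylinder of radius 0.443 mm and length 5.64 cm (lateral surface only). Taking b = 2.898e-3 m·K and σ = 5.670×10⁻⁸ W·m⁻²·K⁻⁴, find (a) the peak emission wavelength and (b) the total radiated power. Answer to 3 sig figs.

λ_max ≈ 0.969 μm; P ≈ 217 W

(a) λ_max = b/T = 2.898×10⁻³/2991 = 9.689×10⁻⁷ m = 0.969 μm.
Lateral area A = 2πrL = 2π×4.43×10⁻⁴×0.0564 = 1.56987×10⁻⁴ m².
(b) P = εσAT⁴ = 0.304×5.670×10⁻⁸×1.56987×10⁻⁴×(2991)⁴ = 217 W.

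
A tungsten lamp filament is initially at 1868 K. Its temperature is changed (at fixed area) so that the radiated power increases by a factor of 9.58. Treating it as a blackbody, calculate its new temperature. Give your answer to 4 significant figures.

P ∝ T⁴, so T₂/T₁ = (P₂/P₁)^(1/4) = (9.58)^(1/4) = 1.75931.
T₂ = 1868 × 1.75931 = 3286 K.

T₂ ≈ 3286 K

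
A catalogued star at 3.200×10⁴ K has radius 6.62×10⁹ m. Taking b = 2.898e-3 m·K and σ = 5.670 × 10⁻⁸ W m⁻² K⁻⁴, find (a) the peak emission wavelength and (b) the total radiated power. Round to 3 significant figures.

λ_max ≈ 90.6 nm; P ≈ 3.27×10³¹ W

(a) λ_max = b/T = 2.898×10⁻³/3.200×10⁴ = 9.056×10⁻⁸ m = 90.6 nm.
Surface area A = 4πR² = 4π(6.62×10⁹ m)² = 5.50714×10²⁰ m².
(b) P = σAT⁴ = 5.670×10⁻⁸×5.50714×10²⁰×(3.200×10⁴)⁴ = 3.27×10³¹ W.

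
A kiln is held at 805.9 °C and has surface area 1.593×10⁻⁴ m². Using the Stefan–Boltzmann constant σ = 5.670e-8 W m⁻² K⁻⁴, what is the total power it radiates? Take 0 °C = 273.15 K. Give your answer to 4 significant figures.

P ≈ 12.25 W

T = 805.9 °C + 273.15 = 1079.05 K.
Area A = 1.593×10⁻⁴ m².
P = σAT⁴ = 5.670×10⁻⁸ × 1.593×10⁻⁴ × (1079.05)⁴ = 12.25 W.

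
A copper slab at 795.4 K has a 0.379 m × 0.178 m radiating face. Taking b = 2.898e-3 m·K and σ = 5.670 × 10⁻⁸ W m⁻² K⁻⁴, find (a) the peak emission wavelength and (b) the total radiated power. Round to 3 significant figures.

(a) λ_max = b/T = 2.898×10⁻³/795.4 = 3.643×10⁻⁶ m = 3.64 μm.
Area A = 0.379 × 0.178 = 0.067462 m².
(b) P = σAT⁴ = 5.670×10⁻⁸×0.067462×(795.4)⁴ = 1.53×10³ W.

λ_max ≈ 3.64 μm; P ≈ 1.53×10³ W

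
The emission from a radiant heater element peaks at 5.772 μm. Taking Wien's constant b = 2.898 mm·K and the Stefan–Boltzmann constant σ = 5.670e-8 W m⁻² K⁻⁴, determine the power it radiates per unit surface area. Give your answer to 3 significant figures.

I ≈ 3.60×10³ W/m²

Wien's law: T = b/λ_max = 2.898×10⁻³/5.772×10⁻⁶ = 502.079 K.
Then I = σT⁴ = 5.670×10⁻⁸×(502.079)⁴ = 3.60×10³ W/m².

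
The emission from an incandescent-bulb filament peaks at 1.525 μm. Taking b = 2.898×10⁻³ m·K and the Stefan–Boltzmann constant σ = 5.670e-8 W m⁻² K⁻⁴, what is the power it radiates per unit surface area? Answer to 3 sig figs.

I ≈ 7.39×10⁵ W/m²

Wien's law: T = b/λ_max = 2.898×10⁻³/1.525×10⁻⁶ = 1900.33 K.
Then I = σT⁴ = 5.670×10⁻⁸×(1900.33)⁴ = 7.39×10⁵ W/m².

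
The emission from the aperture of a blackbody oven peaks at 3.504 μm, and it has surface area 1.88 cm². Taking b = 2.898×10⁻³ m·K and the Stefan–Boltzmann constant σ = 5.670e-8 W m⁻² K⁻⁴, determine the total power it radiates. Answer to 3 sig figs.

P ≈ 4.99 W

Wien's law: T = b/λ_max = 2.898×10⁻³/3.504×10⁻⁶ = 827.055 K.
Area A = 1.88 cm² = 1.88×10⁻⁴ m².
Then P = σAT⁴ = 5.670×10⁻⁸×1.88×10⁻⁴×(827.055)⁴ = 4.99 W.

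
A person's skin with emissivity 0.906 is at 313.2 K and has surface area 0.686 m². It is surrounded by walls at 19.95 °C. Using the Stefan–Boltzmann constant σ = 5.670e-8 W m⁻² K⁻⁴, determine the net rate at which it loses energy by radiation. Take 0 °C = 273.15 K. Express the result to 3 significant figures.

Surroundings: T = 19.95 °C + 273.15 = 293.10 K.
Area A = 0.686 m².
Net radiated power P_net = εσA(T⁴ − T₀⁴) = 0.906×5.670×10⁻⁸×0.686×(313.2⁴ − 293.10⁴).
T⁴ − T₀⁴ = 9.62248×10⁹ − 7.38012×10⁹ = 2.24236×10⁹ K⁴, so P_net = 79.0 W.

Net loss ≈ 79.0 W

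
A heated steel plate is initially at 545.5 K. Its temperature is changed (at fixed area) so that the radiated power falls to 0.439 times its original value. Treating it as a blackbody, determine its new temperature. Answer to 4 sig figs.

P ∝ T⁴, so T₂/T₁ = (P₂/P₁)^(1/4) = (0.439)^(1/4) = 0.813984.
T₂ = 545.5 × 0.813984 = 444.0 K.

T₂ ≈ 444.0 K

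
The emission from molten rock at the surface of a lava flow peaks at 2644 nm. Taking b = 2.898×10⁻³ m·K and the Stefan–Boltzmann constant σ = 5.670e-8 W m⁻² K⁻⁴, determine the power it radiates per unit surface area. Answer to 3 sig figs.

Wien's law: T = b/λ_max = 2.898×10⁻³/2.644×10⁻⁶ = 1096.07 K.
Then I = σT⁴ = 5.670×10⁻⁸×(1096.07)⁴ = 8.18×10⁴ W/m².

I ≈ 8.18×10⁴ W/m²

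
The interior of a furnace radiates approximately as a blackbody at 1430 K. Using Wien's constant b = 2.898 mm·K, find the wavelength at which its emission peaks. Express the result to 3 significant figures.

Wien's displacement law: λ_max = b/T = (2.898×10⁻³ m·K)/(1430 K) = 2.027×10⁻⁶ m.
That is 2.03×10³ nm, in the infrared range.

λ_max ≈ 2.03×10³ nm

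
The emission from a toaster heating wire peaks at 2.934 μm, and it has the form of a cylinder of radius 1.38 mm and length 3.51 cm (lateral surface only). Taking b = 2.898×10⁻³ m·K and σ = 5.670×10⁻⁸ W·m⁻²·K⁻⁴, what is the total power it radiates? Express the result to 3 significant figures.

Wien's law: T = b/λ_max = 2.898×10⁻³/2.934×10⁻⁶ = 987.730 K.
Lateral area A = 2πrL = 2π×1.38×10⁻³×0.0351 = 3.04345×10⁻⁴ m².
Then P = σAT⁴ = 5.670×10⁻⁸×3.04345×10⁻⁴×(987.730)⁴ = 16.4 W.

P ≈ 16.4 W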